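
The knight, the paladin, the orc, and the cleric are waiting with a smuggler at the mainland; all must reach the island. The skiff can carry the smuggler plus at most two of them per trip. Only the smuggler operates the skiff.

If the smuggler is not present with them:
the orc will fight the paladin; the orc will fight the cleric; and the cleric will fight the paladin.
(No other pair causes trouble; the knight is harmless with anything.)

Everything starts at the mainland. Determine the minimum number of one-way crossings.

Counting alone: the smuggler can take at most 2 across per trip to the island, so moving all 4 needs at least 2 loaded trips out, with a return between consecutive ones — at least 3 crossings.
The safety rule pushes this higher. Following every safe sequence of crossings, the most of the 4 that can be at the island as the skiff arrives there on crossing 3 is 3 — never all 4.
So no plan with fewer than 5 crossings exists, and this one achieves 5:
1. Smuggler goes to the island with the orc and the paladin.
2. Smuggler goes back to the mainland with the paladin.
3. Smuggler goes to the island with the knight and the paladin.
4. Smuggler goes back to the mainland with the paladin.
5. Smuggler goes to the island with the cleric and the paladin.

5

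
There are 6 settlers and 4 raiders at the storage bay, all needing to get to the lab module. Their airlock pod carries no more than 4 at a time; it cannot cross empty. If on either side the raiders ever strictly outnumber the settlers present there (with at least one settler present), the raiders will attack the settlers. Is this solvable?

Yes

1. 4 raiders → the lab module.  (the storage bay: 6S 0R; the lab module: 0S 4R)
2. 1 raider ← the storage bay.  (the storage bay: 6S 1R; the lab module: 0S 3R)
3. 4 settlers → the lab module.  (the storage bay: 2S 1R; the lab module: 4S 3R)
4. 1 raider ← the storage bay.  (the storage bay: 2S 2R; the lab module: 4S 2R)
5. 2 settlers and 2 raiders → the lab module.  (the storage bay: 0S 0R; the lab module: 6S 4R)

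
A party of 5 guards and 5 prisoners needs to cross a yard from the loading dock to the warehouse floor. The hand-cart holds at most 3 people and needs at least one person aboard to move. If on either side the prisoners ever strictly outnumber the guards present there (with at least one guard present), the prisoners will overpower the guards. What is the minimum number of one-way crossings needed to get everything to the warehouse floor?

11

Counting alone: each trip to the warehouse floor takes at most 3 across and each return brings at least 1 back, so after t trips out (and t−1 returns) at most 3t − (t−1) of the 10 are across; that first reaches 10 at t = 5, so at least 9 crossings are needed.
The safety rule pushes this higher. Following every safe sequence of crossings, the most of the 10 that can be at the warehouse floor as the hand-cart arrives there on crossing 9 is 9 — never all 10.
So no plan with fewer than 11 crossings exists, and this one achieves 11:
1. 2 prisoners → the warehouse floor.  (the loading dock: 5G 3P; the warehouse floor: 0G 2P)
2. 1 prisoner ← the loading dock.  (the loading dock: 5G 4P; the warehouse floor: 0G 1P)
3. 3 prisoners → the warehouse floor.  (the loading dock: 5G 1P; the warehouse floor: 0G 4P)
4. 1 prisoner ← the loading dock.  (the loading dock: 5G 2P; the warehouse floor: 0G 3P)
5. 3 guards → the warehouse floor.  (the loading dock: 2G 2P; the warehouse floor: 3G 3P)
6. 1 guard and 1 prisoner ← the loading dock.  (the loading dock: 3G 3P; the warehouse floor: 2G 2P)
7. 3 guards → the warehouse floor.  (the loading dock: 0G 3P; the warehouse floor: 5G 2P)
8. 1 prisoner ← the loading dock.  (the loading dock: 0G 4P; the warehouse floor: 5G 1P)
9. 2 prisoners → the warehouse floor.  (the loading dock: 0G 2P; the warehouse floor: 5G 3P)
10. 1 prisoner ← the loading dock.  (the loading dock: 0G 3P; the warehouse floor: 5G 2P)
11. 3 prisoners → the warehouse floor.  (the loading dock: 0G 0P; the warehouse floor: 5G 5P)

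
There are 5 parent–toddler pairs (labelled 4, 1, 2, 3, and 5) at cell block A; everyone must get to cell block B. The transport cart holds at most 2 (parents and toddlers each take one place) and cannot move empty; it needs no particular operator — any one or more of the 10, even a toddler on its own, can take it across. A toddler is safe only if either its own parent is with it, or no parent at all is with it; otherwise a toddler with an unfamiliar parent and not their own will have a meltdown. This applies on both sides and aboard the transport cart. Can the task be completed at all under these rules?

No

Following every safe sequence of crossings from the start, the most of the 10 that can be at cell block B as the transport cart arrives there on crossings 1, 3, 5, 7 is 2, 3, 4, 5 respectively; the best ever achieved is 5 of 10.
From crossing 9 on, no configuration arises that was not already reachable earlier: only 82 distinct safe configurations (who is on which side, and where the transport cart is) can ever be reached, none of them has everyone across, and every continuation just revisits them. So no valid plan exists.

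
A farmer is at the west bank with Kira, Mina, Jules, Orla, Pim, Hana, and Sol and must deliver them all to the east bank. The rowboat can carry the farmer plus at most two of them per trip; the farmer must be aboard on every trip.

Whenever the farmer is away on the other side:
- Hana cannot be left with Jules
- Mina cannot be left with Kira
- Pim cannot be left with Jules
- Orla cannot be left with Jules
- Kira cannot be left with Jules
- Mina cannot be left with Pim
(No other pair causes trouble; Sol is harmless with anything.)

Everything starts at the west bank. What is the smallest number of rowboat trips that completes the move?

9

Counting alone: the farmer can take at most 2 across per trip to the east bank, so moving all 7 needs at least 4 loaded trips out, with a return between consecutive ones — at least 7 crossings.
The safety rule pushes this higher. Following every safe sequence of crossings, the most of the 7 that can be at the east bank as the rowboat arrives there on crossing 7 is 6 — never all 7.
So no plan with fewer than 9 crossings exists, and this one achieves 9:
1. Farmer goes to the east bank with Jules and Mina.  [the west bank: Hana, Kira, Orla, Pim, Sol | the east bank: Jules, Mina]
2. Farmer goes back to the west bank alone.  [the west bank: Hana, Kira, Orla, Pim, Sol | the east bank: Jules, Mina]
3. Farmer goes to the east bank with Sol.  [the west bank: Hana, Kira, Orla, Pim | the east bank: Jules, Mina, Sol]
4. Farmer goes back to the west bank alone.  [the west bank: Hana, Kira, Orla, Pim | the east bank: Jules, Mina, Sol]
5. Farmer goes to the east bank with Kira and Orla.  [the west bank: Hana, Pim | the east bank: Jules, Kira, Mina, Orla, Sol]
6. Farmer goes back to the west bank with Jules and Mina.  [the west bank: Hana, Jules, Mina, Pim | the east bank: Kira, Orla, Sol]
7. Farmer goes to the east bank with Hana and Pim.  [the west bank: Jules, Mina | the east bank: Hana, Kira, Orla, Pim, Sol]
8. Farmer goes back to the west bank alone.  [the west bank: Jules, Mina | the east bank: Hana, Kira, Orla, Pim, Sol]
9. Farmer goes to the east bank with Jules and Mina.  [the west bank: — | the east bank: Hana, Jules, Kira, Mina, Orla, Pim, Sol]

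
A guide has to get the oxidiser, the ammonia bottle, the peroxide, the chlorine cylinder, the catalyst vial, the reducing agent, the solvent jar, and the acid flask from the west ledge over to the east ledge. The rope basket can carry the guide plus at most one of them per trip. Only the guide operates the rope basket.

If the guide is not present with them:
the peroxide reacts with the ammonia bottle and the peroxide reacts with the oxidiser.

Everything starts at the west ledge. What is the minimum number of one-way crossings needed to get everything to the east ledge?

17

Counting alone: the guide can take at most 1 across per trip to the east ledge, so moving all 8 needs at least 8 loaded trips out, with a return between consecutive ones — at least 15 crossings.
The safety rule pushes this higher. Following every safe sequence of crossings, the most of the 8 that can be at the east ledge as the rope basket arrives there on crossing 15 is 7 — never all 8.
So no plan with fewer than 17 crossings exists, and this one achieves 17:
1. Guide goes to the east ledge with the peroxide.
2. Guide goes back to the west ledge alone.
3. Guide goes to the east ledge with the oxidiser.
4. Guide goes back to the west ledge with the peroxide.
5. Guide goes to the east ledge with the ammonia bottle.
6. Guide goes back to the west ledge alone.
7. Guide goes to the east ledge with the chlorine cylinder.
8. Guide goes back to the west ledge alone.
9. Guide goes to the east ledge with the catalyst vial.
10. Guide goes back to the west ledge alone.
11. Guide goes to the east ledge with the reducing agent.
12. Guide goes back to the west ledge alone.
13. Guide goes to the east ledge with the solvent jar.
14. Guide goes back to the west ledge alone.
15. Guide goes to the east ledge with the acid flask.
16. Guide goes back to the west ledge alone.
17. Guide goes to the east ledge with the peroxide.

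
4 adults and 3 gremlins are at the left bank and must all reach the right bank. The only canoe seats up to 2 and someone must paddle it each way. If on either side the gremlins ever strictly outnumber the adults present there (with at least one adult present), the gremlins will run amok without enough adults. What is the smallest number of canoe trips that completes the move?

Counting alone: each trip to the right bank takes at most 2 across and each return brings at least 1 back, so after t trips out (and t−1 returns) at most 2t − (t−1) of the 7 are across; that first reaches 7 at t = 6, so at least 11 crossings are needed.
The plan below uses exactly 11 crossings, so it is optimal:
1. 2 gremlins → the right bank.  (the left bank: 4A 1G; the right bank: 0A 2G)
2. 1 gremlin ← the left bank.  (the left bank: 4A 2G; the right bank: 0A 1G)
3. 2 gremlins → the right bank.  (the left bank: 4A 0G; the right bank: 0A 3G)
4. 1 gremlin ← the left bank.  (the left bank: 4A 1G; the right bank: 0A 2G)
5. 2 adults → the right bank.  (the left bank: 2A 1G; the right bank: 2A 2G)
6. 1 gremlin ← the left bank.  (the left bank: 2A 2G; the right bank: 2A 1G)
7. 1 adult and 1 gremlin → the right bank.  (the left bank: 1A 1G; the right bank: 3A 2G)
8. 1 adult ← the left bank.  (the left bank: 2A 1G; the right bank: 2A 2G)
9. 1 adult and 1 gremlin → the right bank.  (the left bank: 1A 0G; the right bank: 3A 3G)
10. 1 gremlin ← the left bank.  (the left bank: 1A 1G; the right bank: 3A 2G)
11. 1 adult and 1 gremlin → the right bank.  (the left bank: 0A 0G; the right bank: 4A 3G)

11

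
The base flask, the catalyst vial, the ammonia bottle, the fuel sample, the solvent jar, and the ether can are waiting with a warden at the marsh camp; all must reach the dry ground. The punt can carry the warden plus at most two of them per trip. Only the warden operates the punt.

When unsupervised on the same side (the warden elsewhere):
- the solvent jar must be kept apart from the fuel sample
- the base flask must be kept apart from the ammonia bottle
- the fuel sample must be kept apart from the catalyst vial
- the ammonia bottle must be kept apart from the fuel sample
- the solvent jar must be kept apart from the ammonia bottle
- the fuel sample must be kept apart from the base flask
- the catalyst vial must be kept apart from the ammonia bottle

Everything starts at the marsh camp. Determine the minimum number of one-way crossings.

impossible

Following every safe sequence of crossings from the start, the most of the 6 that can be at the dry ground as the punt arrives there on crossings 1, 3, 5 is 2, 3, 4 respectively; the best ever achieved is 4 of 6.
From crossing 7 on, no configuration arises that was not already reachable earlier: only 20 distinct safe configurations (who is on which side, and where the punt is) can ever be reached, none of them has everyone across, and every continuation just revisits them. So no valid plan exists.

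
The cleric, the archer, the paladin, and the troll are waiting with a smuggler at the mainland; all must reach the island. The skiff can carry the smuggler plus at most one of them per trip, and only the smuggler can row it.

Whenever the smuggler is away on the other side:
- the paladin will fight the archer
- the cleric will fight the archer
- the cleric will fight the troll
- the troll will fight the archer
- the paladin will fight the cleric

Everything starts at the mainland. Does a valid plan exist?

No

Whatever the first load, the items left behind include a forbidden pair without the smuggler. No opening move is safe, so no plan exists.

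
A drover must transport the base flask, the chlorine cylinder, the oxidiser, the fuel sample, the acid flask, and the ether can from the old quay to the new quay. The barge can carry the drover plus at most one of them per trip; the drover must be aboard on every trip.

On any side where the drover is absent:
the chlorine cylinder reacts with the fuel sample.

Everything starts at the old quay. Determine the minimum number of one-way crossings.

11

Counting alone: the drover can take at most 1 across per trip to the new quay, so moving all 6 needs at least 6 loaded trips out, with a return between consecutive ones — at least 11 crossings.
The plan below uses exactly 11 crossings, so it is optimal:
1. Drover goes to the new quay with the chlorine cylinder.
2. Drover goes back to the old quay alone.
3. Drover goes to the new quay with the base flask.
4. Drover goes back to the old quay alone.
5. Drover goes to the new quay with the oxidiser.
6. Drover goes back to the old quay alone.
7. Drover goes to the new quay with the acid flask.
8. Drover goes back to the old quay alone.
9. Drover goes to the new quay with the ether can.
10. Drover goes back to the old quay alone.
11. Drover goes to the new quay with the fuel sample.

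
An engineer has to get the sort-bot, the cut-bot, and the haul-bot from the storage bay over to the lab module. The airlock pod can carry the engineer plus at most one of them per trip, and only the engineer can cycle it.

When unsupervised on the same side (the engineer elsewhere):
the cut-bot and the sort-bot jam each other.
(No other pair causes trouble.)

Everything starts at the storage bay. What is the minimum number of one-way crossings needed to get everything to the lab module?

Counting alone: the engineer can take at most 1 across per trip to the lab module, so moving all 3 needs at least 3 loaded trips out, with a return between consecutive ones — at least 5 crossings.
The plan below uses exactly 5 crossings, so it is optimal:
1. Engineer goes to the lab module with the sort-bot.
2. Engineer goes back to the storage bay alone.
3. Engineer goes to the lab module with the haul-bot.
4. Engineer goes back to the storage bay alone.
5. Engineer goes to the lab module with the cut-bot.

5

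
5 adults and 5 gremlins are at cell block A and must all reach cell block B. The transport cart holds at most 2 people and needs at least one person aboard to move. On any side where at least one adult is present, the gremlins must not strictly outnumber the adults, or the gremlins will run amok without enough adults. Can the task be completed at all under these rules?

No

Following every safe sequence of crossings from the start, the most of the 10 that can be at cell block B as the transport cart arrives there on crossings 1, 3, 5, 7 is 2, 3, 4, 5 respectively; the best ever achieved is 5 of 10.
From crossing 9 on, no configuration arises that was not already reachable earlier: only 13 distinct safe configurations (who is on which side, and where the transport cart is) can ever be reached, none of them has everyone across, and every continuation just revisits them. They are: 0 adults + 0 gremlins across (transport cart back at the start); 0 adults + 1 gremlin across (transport cart there); 0 adults + 1 gremlin across (transport cart back at the start); 0 adults + 2 gremlins across (transport cart there); 0 adults + 2 gremlins across (transport cart back at the start); 0 adults + 3 gremlins across (transport cart there); 0 adults + 3 gremlins across (transport cart back at the start); 0 adults + 4 gremlins across (transport cart there); 0 adults + 4 gremlins across (transport cart back at the start); 0 adults + 5 gremlins across (transport cart there); 1 adult + 1 gremlin across (transport cart there); 1 adult + 1 gremlin across (transport cart back at the start); 2 adults + 2 gremlins across (transport cart there). So no valid plan exists.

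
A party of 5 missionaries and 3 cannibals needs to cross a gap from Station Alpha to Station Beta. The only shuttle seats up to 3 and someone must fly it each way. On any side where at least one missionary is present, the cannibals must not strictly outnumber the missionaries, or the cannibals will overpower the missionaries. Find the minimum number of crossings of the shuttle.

Counting alone: each trip to Station Beta takes at most 3 across and each return brings at least 1 back, so after t trips out (and t−1 returns) at most 3t − (t−1) of the 8 are across; that first reaches 8 at t = 4, so at least 7 crossings are needed.
The plan below uses exactly 7 crossings, so it is optimal:
1. 2 cannibals → Station Beta.  (Station Alpha: 5M 1C; Station Beta: 0M 2C)
2. 1 cannibal ← Station Alpha.  (Station Alpha: 5M 2C; Station Beta: 0M 1C)
3. 2 missionaries and 1 cannibal → Station Beta.  (Station Alpha: 3M 1C; Station Beta: 2M 2C)
4. 1 cannibal ← Station Alpha.  (Station Alpha: 3M 2C; Station Beta: 2M 1C)
5. 1 missionary and 2 cannibals → Station Beta.  (Station Alpha: 2M 0C; Station Beta: 3M 3C)
6. 1 cannibal ← Station Alpha.  (Station Alpha: 2M 1C; Station Beta: 3M 2C)
7. 2 missionaries and 1 cannibal → Station Beta.  (Station Alpha: 0M 0C; Station Beta: 5M 3C)

7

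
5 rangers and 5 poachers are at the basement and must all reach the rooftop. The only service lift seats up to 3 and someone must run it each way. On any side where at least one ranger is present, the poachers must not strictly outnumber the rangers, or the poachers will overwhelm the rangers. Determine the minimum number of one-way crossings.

11

Counting alone: each trip to the rooftop takes at most 3 across and each return brings at least 1 back, so after t trips out (and t−1 returns) at most 3t − (t−1) of the 10 are across; that first reaches 10 at t = 5, so at least 9 crossings are needed.
The safety rule pushes this higher. Following every safe sequence of crossings, the most of the 10 that can be at the rooftop as the service lift arrives there on crossing 9 is 9 — never all 10.
So no plan with fewer than 11 crossings exists, and this one achieves 11:
1. 2 poachers → the rooftop.  (the basement: 5R 3P; the rooftop: 0R 2P)
2. 1 poacher ← the basement.  (the basement: 5R 4P; the rooftop: 0R 1P)
3. 3 poachers → the rooftop.  (the basement: 5R 1P; the rooftop: 0R 4P)
4. 1 poacher ← the basement.  (the basement: 5R 2P; the rooftop: 0R 3P)
5. 3 rangers → the rooftop.  (the basement: 2R 2P; the rooftop: 3R 3P)
6. 1 ranger and 1 poacher ← the basement.  (the basement: 3R 3P; the rooftop: 2R 2P)
7. 3 rangers → the rooftop.  (the basement: 0R 3P; the rooftop: 5R 2P)
8. 1 poacher ← the basement.  (the basement: 0R 4P; the rooftop: 5R 1P)
9. 2 poachers → the rooftop.  (the basement: 0R 2P; the rooftop: 5R 3P)
10. 1 poacher ← the basement.  (the basement: 0R 3P; the rooftop: 5R 2P)
11. 3 poachers → the rooftop.  (the basement: 0R 0P; the rooftop: 5R 5P)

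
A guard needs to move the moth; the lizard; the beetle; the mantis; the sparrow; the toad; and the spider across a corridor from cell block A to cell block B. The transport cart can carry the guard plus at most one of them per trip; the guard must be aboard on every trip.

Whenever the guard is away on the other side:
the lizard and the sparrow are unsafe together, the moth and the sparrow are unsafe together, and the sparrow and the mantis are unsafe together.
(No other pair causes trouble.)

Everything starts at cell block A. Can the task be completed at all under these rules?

No

Following every safe sequence of crossings from the start, the most of the 7 that can be at cell block B as the transport cart arrives there on crossings 1, 3, 5, 7, 9 is 1, 2, 3, 4, 5 respectively; the best ever achieved is 5 of 7.
From crossing 11 on, no configuration arises that was not already reachable earlier: only 72 distinct safe configurations (who is on which side, and where the transport cart is) can ever be reached, none of them has everyone across, and every continuation just revisits them. So no valid plan exists.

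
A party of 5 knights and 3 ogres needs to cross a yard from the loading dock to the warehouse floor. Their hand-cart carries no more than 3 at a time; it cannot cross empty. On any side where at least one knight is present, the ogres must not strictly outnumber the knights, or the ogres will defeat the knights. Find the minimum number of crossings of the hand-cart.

Counting alone: each trip to the warehouse floor takes at most 3 across and each return brings at least 1 back, so after t trips out (and t−1 returns) at most 3t − (t−1) of the 8 are across; that first reaches 8 at t = 4, so at least 7 crossings are needed.
The plan below uses exactly 7 crossings, so it is optimal:
1. 2 ogres → the warehouse floor.  (the loading dock: 5K 1O; the warehouse floor: 0K 2O)
2. 1 ogre ← the loading dock.  (the loading dock: 5K 2O; the warehouse floor: 0K 1O)
3. 2 knights and 1 ogre → the warehouse floor.  (the loading dock: 3K 1O; the warehouse floor: 2K 2O)
4. 1 ogre ← the loading dock.  (the loading dock: 3K 2O; the warehouse floor: 2K 1O)
5. 1 knight and 2 ogres → the warehouse floor.  (the loading dock: 2K 0O; the warehouse floor: 3K 3O)
6. 1 ogre ← the loading dock.  (the loading dock: 2K 1O; the warehouse floor: 3K 2O)
7. 2 knights and 1 ogre → the warehouse floor.  (the loading dock: 0K 0O; the warehouse floor: 5K 3O)

7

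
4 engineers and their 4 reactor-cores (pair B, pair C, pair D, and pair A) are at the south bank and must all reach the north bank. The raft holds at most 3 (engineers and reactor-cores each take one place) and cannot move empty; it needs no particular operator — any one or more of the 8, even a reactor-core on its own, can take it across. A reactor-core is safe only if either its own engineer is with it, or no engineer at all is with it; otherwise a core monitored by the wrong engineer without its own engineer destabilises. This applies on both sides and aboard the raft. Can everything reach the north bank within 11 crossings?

Yes

Yes — this plan uses 9 crossings (≤ 11):
1. engineer B and reactor-core B cross → the north bank.
2. engineer B crosses ← the south bank.
3. engineer B, engineer C, and reactor-core C cross → the north bank.
4. engineer B and reactor-core B cross ← the south bank.
5. engineer A, engineer B, and engineer D cross → the north bank.
6. reactor-core C crosses ← the south bank.
7. reactor-core B and reactor-core C cross → the north bank.
8. reactor-core B crosses ← the south bank.
9. reactor-core A, reactor-core B, and reactor-core D cross → the north bank.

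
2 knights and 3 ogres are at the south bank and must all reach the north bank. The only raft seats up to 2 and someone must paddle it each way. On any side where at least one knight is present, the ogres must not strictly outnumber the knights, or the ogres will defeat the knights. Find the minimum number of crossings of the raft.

The ogres already outnumber the knights at the south bank before anyone moves, so the starting position itself is disallowed.

impossible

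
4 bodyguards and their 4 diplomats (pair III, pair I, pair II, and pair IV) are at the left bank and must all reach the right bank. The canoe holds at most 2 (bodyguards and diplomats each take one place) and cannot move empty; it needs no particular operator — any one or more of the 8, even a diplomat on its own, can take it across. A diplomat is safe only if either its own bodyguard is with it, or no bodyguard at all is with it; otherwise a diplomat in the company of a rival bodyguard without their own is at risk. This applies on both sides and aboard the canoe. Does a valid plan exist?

No

Following every safe sequence of crossings from the start, the most of the 8 that can be at the right bank as the canoe arrives there on crossings 1, 3, 5 is 2, 3, 4 respectively; the best ever achieved is 4 of 8.
From crossing 7 on, no configuration arises that was not already reachable earlier: only 44 distinct safe configurations (who is on which side, and where the canoe is) can ever be reached, none of them has everyone across, and every continuation just revisits them. So no valid plan exists.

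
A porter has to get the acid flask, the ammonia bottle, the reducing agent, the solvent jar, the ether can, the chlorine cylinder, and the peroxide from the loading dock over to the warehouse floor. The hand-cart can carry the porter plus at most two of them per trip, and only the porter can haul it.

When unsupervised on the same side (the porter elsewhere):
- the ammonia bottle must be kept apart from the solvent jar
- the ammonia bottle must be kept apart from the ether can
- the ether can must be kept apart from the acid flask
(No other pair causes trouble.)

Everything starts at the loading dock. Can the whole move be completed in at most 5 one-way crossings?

Counting alone: the porter can take at most 2 across per trip to the warehouse floor, so moving all 7 needs at least 4 loaded trips out, with a return between consecutive ones — at least 7 crossings.
Since 5 < 7, 5 crossings cannot be enough. (The shortest complete plan in fact takes 7:)
1. Porter goes to the warehouse floor with the acid flask and the ammonia bottle.
2. Porter goes back to the loading dock alone.
3. Porter goes to the warehouse floor with the reducing agent.
4. Porter goes back to the loading dock alone.
5. Porter goes to the warehouse floor with the chlorine cylinder and the peroxide.
6. Porter goes back to the loading dock alone.
7. Porter goes to the warehouse floor with the ether can and the solvent jar.

No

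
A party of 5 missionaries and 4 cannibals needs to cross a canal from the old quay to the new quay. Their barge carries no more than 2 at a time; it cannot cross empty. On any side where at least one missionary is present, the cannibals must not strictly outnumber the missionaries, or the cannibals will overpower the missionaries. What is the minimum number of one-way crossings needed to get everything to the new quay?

Counting alone: each trip to the new quay takes at most 2 across and each return brings at least 1 back, so after t trips out (and t−1 returns) at most 2t − (t−1) of the 9 are across; that first reaches 9 at t = 8, so at least 15 crossings are needed.
The plan below uses exactly 15 crossings, so it is optimal:
1. 2 cannibals → the new quay.  (the old quay: 5M 2C; the new quay: 0M 2C)
2. 1 cannibal ← the old quay.  (the old quay: 5M 3C; the new quay: 0M 1C)
3. 2 cannibals → the new quay.  (the old quay: 5M 1C; the new quay: 0M 3C)
4. 1 cannibal ← the old quay.  (the old quay: 5M 2C; the new quay: 0M 2C)
5. 2 missionaries → the new quay.  (the old quay: 3M 2C; the new quay: 2M 2C)
6. 1 cannibal ← the old quay.  (the old quay: 3M 3C; the new quay: 2M 1C)
7. 1 missionary and 1 cannibal → the new quay.  (the old quay: 2M 2C; the new quay: 3M 2C)
8. 1 missionary ← the old quay.  (the old quay: 3M 2C; the new quay: 2M 2C)
9. 1 missionary and 1 cannibal → the new quay.  (the old quay: 2M 1C; the new quay: 3M 3C)
10. 1 cannibal ← the old quay.  (the old quay: 2M 2C; the new quay: 3M 2C)
11. 1 missionary and 1 cannibal → the new quay.  (the old quay: 1M 1C; the new quay: 4M 3C)
12. 1 missionary ← the old quay.  (the old quay: 2M 1C; the new quay: 3M 3C)
13. 1 missionary and 1 cannibal → the new quay.  (the old quay: 1M 0C; the new quay: 4M 4C)
14. 1 cannibal ← the old quay.  (the old quay: 1M 1C; the new quay: 4M 3C)
15. 1 missionary and 1 cannibal → the new quay.  (the old quay: 0M 0C; the new quay: 5M 4C)

15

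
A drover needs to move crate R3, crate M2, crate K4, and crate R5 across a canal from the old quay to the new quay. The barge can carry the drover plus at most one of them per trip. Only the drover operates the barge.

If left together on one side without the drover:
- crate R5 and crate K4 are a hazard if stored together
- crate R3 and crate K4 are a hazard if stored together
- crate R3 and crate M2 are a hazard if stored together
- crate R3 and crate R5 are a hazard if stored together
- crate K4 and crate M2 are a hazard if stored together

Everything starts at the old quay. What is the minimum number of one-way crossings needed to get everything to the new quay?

Whatever the first load, the items left behind include a forbidden pair without the drover. No opening move is safe, so no plan exists.

impossible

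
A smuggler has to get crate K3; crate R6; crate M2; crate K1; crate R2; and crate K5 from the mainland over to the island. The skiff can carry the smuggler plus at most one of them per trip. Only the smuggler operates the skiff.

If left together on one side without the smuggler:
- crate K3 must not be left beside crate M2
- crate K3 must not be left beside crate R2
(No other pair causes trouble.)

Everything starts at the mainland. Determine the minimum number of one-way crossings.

Counting alone: the smuggler can take at most 1 across per trip to the island, so moving all 6 needs at least 6 loaded trips out, with a return between consecutive ones — at least 11 crossings.
The safety rule pushes this higher. Following every safe sequence of crossings, the most of the 6 that can be at the island as the skiff arrives there on crossing 11 is 5 — never all 6.
So no plan with fewer than 13 crossings exists, and this one achieves 13:
1. Smuggler goes to the island with crate K3.
2. Smuggler goes back to the mainland alone.
3. Smuggler goes to the island with crate R6.
4. Smuggler goes back to the mainland alone.
5. Smuggler goes to the island with crate M2.
6. Smuggler goes back to the mainland with crate K3.
7. Smuggler goes to the island with crate R2.
8. Smuggler goes back to the mainland alone.
9. Smuggler goes to the island with crate K1.
10. Smuggler goes back to the mainland alone.
11. Smuggler goes to the island with crate K5.
12. Smuggler goes back to the mainland alone.
13. Smuggler goes to the island with crate K3.

13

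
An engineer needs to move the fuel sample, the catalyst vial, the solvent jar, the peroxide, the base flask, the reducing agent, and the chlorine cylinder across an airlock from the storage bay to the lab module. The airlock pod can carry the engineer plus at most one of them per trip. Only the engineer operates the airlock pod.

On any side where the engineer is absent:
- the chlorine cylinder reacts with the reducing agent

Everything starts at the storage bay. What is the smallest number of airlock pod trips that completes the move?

13

Counting alone: the engineer can take at most 1 across per trip to the lab module, so moving all 7 needs at least 7 loaded trips out, with a return between consecutive ones — at least 13 crossings.
The plan below uses exactly 13 crossings, so it is optimal:
1. Engineer goes to the lab module with the reducing agent.
2. Engineer goes back to the storage bay alone.
3. Engineer goes to the lab module with the fuel sample.
4. Engineer goes back to the storage bay alone.
5. Engineer goes to the lab module with the catalyst vial.
6. Engineer goes back to the storage bay alone.
7. Engineer goes to the lab module with the solvent jar.
8. Engineer goes back to the storage bay alone.
9. Engineer goes to the lab module with the peroxide.
10. Engineer goes back to the storage bay alone.
11. Engineer goes to the lab module with the base flask.
12. Engineer goes back to the storage bay alone.
13. Engineer goes to the lab module with the chlorine cylinder.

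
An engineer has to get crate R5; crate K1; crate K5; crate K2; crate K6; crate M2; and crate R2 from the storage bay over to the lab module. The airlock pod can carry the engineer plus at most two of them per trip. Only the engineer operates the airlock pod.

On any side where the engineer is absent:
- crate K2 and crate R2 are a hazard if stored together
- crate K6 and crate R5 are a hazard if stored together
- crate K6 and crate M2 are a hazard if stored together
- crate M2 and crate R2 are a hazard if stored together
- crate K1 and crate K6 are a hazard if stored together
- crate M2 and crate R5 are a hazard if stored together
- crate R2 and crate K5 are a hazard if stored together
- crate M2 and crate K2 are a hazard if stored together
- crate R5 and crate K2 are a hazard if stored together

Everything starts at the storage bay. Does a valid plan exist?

No

Whatever the first load, the items left behind include a forbidden pair without the engineer. No opening move is safe, so no plan exists.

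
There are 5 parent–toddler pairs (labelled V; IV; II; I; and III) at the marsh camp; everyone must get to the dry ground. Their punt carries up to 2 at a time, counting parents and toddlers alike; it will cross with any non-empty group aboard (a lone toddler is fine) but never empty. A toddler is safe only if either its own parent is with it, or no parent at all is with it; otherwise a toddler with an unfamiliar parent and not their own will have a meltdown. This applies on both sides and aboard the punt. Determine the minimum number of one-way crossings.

impossible

Following every safe sequence of crossings from the start, the most of the 10 that can be at the dry ground as the punt arrives there on crossings 1, 3, 5, 7 is 2, 3, 4, 5 respectively; the best ever achieved is 5 of 10.
From crossing 9 on, no configuration arises that was not already reachable earlier: only 82 distinct safe configurations (who is on which side, and where the punt is) can ever be reached, none of them has everyone across, and every continuation just revisits them. So no valid plan exists.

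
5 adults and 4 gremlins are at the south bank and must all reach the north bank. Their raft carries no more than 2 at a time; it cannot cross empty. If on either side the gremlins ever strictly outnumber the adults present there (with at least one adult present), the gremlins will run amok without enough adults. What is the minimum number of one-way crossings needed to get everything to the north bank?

Counting alone: each trip to the north bank takes at most 2 across and each return brings at least 1 back, so after t trips out (and t−1 returns) at most 2t − (t−1) of the 9 are across; that first reaches 9 at t = 8, so at least 15 crossings are needed.
The plan below uses exactly 15 crossings, so it is optimal:
1. 2 gremlins → the north bank.  (the south bank: 5A 2G; the north bank: 0A 2G)
2. 1 gremlin ← the south bank.  (the south bank: 5A 3G; the north bank: 0A 1G)
3. 2 gremlins → the north bank.  (the south bank: 5A 1G; the north bank: 0A 3G)
4. 1 gremlin ← the south bank.  (the south bank: 5A 2G; the north bank: 0A 2G)
5. 2 adults → the north bank.  (the south bank: 3A 2G; the north bank: 2A 2G)
6. 1 gremlin ← the south bank.  (the south bank: 3A 3G; the north bank: 2A 1G)
7. 1 adult and 1 gremlin → the north bank.  (the south bank: 2A 2G; the north bank: 3A 2G)
8. 1 adult ← the south bank.  (the south bank: 3A 2G; the north bank: 2A 2G)
9. 1 adult and 1 gremlin → the north bank.  (the south bank: 2A 1G; the north bank: 3A 3G)
10. 1 gremlin ← the south bank.  (the south bank: 2A 2G; the north bank: 3A 2G)
11. 1 adult and 1 gremlin → the north bank.  (the south bank: 1A 1G; the north bank: 4A 3G)
12. 1 adult ← the south bank.  (the south bank: 2A 1G; the north bank: 3A 3G)
13. 1 adult and 1 gremlin → the north bank.  (the south bank: 1A 0G; the north bank: 4A 4G)
14. 1 gremlin ← the south bank.  (the south bank: 1A 1G; the north bank: 4A 3G)
15. 1 adult and 1 gremlin → the north bank.  (the south bank: 0A 0G; the north bank: 5A 4G)

15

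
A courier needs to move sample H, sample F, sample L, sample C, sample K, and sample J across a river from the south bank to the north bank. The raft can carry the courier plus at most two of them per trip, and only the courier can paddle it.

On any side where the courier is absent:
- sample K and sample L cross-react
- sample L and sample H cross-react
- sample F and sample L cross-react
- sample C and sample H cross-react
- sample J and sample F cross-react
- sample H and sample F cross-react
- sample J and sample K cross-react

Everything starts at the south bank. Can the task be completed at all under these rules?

No

Whatever the first load, the items left behind include a forbidden pair without the courier. No opening move is safe, so no plan exists.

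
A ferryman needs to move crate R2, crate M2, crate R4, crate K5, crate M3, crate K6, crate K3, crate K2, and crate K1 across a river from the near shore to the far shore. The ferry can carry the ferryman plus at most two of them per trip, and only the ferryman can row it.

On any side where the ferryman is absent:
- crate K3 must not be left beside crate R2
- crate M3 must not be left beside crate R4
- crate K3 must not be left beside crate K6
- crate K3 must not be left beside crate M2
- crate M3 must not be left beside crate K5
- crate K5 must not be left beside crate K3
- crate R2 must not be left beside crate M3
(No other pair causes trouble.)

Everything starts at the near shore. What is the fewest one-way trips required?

11

Counting alone: the ferryman can take at most 2 across per trip to the far shore, so moving all 9 needs at least 5 loaded trips out, with a return between consecutive ones — at least 9 crossings.
The safety rule pushes this higher. Following every safe sequence of crossings, the most of the 9 that can be at the far shore as the ferry arrives there on crossing 9 is 8 — never all 9.
So no plan with fewer than 11 crossings exists, and this one achieves 11:
1. Ferryman goes to the far shore with crate K3 and crate M3.
2. Ferryman goes back to the near shore alone.
3. Ferryman goes to the far shore with crate R4.
4. Ferryman goes back to the near shore with crate M3.
5. Ferryman goes to the far shore with crate K5 and crate R2.
6. Ferryman goes back to the near shore with crate K3.
7. Ferryman goes to the far shore with crate K6 and crate M2.
8. Ferryman goes back to the near shore alone.
9. Ferryman goes to the far shore with crate K1 and crate K2.
10. Ferryman goes back to the near shore alone.
11. Ferryman goes to the far shore with crate K3 and crate M3.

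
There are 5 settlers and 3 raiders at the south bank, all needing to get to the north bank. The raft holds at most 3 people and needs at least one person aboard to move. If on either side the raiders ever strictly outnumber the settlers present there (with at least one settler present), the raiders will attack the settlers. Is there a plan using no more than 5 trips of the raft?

Counting alone: each trip to the north bank takes at most 3 across and each return brings at least 1 back, so after t trips out (and t−1 returns) at most 3t − (t−1) of the 8 are across; that first reaches 8 at t = 4, so at least 7 crossings are needed.
Since 5 < 7, 5 crossings cannot be enough. (The shortest complete plan in fact takes 7:)
1. 2 raiders → the north bank.  (the south bank: 5S 1R; the north bank: 0S 2R)
2. 1 raider ← the south bank.  (the south bank: 5S 2R; the north bank: 0S 1R)
3. 2 settlers and 1 raider → the north bank.  (the south bank: 3S 1R; the north bank: 2S 2R)
4. 1 raider ← the south bank.  (the south bank: 3S 2R; the north bank: 2S 1R)
5. 1 settler and 2 raiders → the north bank.  (the south bank: 2S 0R; the north bank: 3S 3R)
6. 1 raider ← the south bank.  (the south bank: 2S 1R; the north bank: 3S 2R)
7. 2 settlers and 1 raider → the north bank.  (the south bank: 0S 0R; the north bank: 5S 3R)

No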